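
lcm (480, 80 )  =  480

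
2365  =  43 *55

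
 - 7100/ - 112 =1775/28= 63.39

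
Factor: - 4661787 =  - 3^1 * 13^1*119533^1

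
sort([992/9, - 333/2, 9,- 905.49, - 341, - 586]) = [- 905.49, - 586 ,-341, - 333/2, 9, 992/9] 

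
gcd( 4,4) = 4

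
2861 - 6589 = - 3728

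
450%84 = 30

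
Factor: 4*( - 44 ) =  -  176 = - 2^4 * 11^1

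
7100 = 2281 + 4819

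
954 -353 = 601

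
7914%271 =55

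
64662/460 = 32331/230=140.57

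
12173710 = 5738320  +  6435390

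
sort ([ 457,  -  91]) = [ -91, 457]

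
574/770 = 41/55  =  0.75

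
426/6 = 71 = 71.00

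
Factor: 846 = 2^1 * 3^2*47^1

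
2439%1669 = 770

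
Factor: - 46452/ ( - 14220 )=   3^(-1)*5^( - 1 )*7^2 = 49/15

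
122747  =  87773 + 34974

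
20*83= 1660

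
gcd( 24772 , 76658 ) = 2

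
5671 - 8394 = -2723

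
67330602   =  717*93906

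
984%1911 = 984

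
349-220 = 129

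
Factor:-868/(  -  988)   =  217/247= 7^1*13^( - 1)*19^( - 1 )*31^1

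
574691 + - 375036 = 199655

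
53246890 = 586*90865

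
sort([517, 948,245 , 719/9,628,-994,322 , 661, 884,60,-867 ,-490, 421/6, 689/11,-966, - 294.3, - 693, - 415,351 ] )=[ - 994, - 966, - 867, - 693 , - 490, - 415, - 294.3,60, 689/11,421/6,719/9, 245,322, 351,517, 628, 661, 884, 948 ] 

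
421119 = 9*46791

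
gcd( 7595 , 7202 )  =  1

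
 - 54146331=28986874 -83133205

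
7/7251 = 7/7251 = 0.00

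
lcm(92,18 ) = 828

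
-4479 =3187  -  7666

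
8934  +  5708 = 14642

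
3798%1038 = 684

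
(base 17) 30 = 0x33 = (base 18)2F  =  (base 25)21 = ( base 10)51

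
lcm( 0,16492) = 0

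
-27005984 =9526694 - 36532678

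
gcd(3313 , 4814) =1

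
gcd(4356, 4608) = 36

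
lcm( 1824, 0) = 0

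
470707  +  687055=1157762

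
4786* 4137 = 19799682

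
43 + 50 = 93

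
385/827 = 385/827=0.47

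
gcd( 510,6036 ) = 6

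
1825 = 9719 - 7894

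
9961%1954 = 191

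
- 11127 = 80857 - 91984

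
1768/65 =136/5  =  27.20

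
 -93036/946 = -46518/473 = -98.35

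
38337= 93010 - 54673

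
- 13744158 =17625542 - 31369700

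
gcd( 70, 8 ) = 2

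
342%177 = 165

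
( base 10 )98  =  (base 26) 3k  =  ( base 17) 5D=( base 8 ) 142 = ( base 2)1100010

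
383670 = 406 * 945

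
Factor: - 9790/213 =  - 2^1 * 3^( - 1) * 5^1*11^1 * 71^( - 1)*89^1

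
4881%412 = 349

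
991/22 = 991/22=45.05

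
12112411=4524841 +7587570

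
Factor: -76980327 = -3^1 * 53^1*484153^1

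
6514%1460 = 674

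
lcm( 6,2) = 6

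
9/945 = 1/105 = 0.01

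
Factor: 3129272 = 2^3*391159^1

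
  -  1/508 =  - 1 + 507/508  =  -0.00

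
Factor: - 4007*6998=  -  28040986 =- 2^1*3499^1*4007^1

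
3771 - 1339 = 2432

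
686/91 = 98/13 = 7.54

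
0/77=0 = 0.00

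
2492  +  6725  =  9217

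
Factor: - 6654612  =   - 2^2* 3^1*61^1*9091^1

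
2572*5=12860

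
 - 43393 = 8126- 51519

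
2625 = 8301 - 5676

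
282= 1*282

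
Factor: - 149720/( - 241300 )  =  2^1*5^ ( - 1) * 127^( - 1)*197^1 = 394/635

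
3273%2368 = 905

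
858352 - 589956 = 268396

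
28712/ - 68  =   -7178/17 = - 422.24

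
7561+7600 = 15161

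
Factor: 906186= 2^1*3^1*19^1 * 7949^1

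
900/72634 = 450/36317  =  0.01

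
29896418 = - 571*( - 52358) 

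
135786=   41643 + 94143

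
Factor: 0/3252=0 = 0^1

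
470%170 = 130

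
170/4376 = 85/2188 = 0.04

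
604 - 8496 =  - 7892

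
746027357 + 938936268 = 1684963625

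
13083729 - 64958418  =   - 51874689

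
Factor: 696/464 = 2^( - 1 )*3^1 = 3/2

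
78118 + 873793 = 951911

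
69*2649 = 182781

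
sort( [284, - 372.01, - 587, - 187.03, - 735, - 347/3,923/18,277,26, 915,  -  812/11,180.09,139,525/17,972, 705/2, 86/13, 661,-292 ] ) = [- 735, - 587,- 372.01, - 292,-187.03, - 347/3, - 812/11,86/13,26,  525/17,923/18, 139,180.09,277,284, 705/2,661,915,972 ]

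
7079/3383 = 2 + 313/3383=   2.09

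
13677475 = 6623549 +7053926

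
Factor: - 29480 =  - 2^3 * 5^1*11^1*67^1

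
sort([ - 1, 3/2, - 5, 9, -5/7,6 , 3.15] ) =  [  -  5,-1,  -  5/7, 3/2, 3.15,  6, 9 ] 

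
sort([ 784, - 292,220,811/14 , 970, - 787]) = [-787, - 292,811/14,220,784,970]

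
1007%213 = 155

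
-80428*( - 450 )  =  36192600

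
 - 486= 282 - 768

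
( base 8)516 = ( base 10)334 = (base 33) A4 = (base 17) 12B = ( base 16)14E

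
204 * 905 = 184620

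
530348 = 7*75764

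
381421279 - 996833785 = - 615412506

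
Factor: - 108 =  - 2^2*3^3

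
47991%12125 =11616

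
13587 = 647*21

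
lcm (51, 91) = 4641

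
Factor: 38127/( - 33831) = -3^( - 2)*7^( - 1 )*71^1 = - 71/63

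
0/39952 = 0 = 0.00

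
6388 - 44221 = -37833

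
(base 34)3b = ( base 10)113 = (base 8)161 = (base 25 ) 4D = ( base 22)53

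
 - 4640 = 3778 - 8418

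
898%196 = 114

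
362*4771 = 1727102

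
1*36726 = 36726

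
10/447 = 10/447= 0.02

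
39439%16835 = 5769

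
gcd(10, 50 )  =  10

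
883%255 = 118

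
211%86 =39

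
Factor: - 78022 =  - 2^1*7^1 *5573^1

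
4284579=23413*183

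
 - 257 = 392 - 649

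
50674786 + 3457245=54132031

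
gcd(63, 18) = 9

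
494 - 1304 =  - 810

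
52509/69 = 761 = 761.00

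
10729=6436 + 4293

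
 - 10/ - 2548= 5/1274 = 0.00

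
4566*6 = 27396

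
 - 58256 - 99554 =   -  157810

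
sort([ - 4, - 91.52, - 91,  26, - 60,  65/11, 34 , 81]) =[ - 91.52,-91, - 60, - 4,65/11,26, 34, 81 ]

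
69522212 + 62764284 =132286496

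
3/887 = 3/887 = 0.00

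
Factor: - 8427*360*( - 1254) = 2^4 * 3^4*5^1*11^1*19^1*53^2=3804284880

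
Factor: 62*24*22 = 32736 = 2^5 * 3^1*11^1*31^1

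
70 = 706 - 636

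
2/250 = 1/125 = 0.01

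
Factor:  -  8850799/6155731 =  - 47^( - 1 )*2447^1*3617^1*130973^(-1 ) 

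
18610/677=18610/677 = 27.49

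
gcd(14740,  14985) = 5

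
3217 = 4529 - 1312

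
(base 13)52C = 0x373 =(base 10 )883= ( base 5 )12013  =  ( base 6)4031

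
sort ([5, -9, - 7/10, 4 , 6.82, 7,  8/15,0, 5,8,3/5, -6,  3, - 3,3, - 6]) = [-9, -6, - 6 , - 3 , - 7/10 , 0, 8/15,  3/5,3, 3, 4, 5, 5,6.82,7, 8 ]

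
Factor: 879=3^1*293^1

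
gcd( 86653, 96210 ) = 1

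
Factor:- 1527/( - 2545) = 3^1*5^( - 1) = 3/5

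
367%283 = 84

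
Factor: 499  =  499^1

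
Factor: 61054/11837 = 2^1*7^2*19^( - 1 )= 98/19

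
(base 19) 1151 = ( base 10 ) 7316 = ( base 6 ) 53512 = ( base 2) 1110010010100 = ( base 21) gc8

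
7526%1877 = 18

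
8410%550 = 160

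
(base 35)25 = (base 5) 300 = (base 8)113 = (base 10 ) 75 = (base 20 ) 3F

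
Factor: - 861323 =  - 37^1*23279^1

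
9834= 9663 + 171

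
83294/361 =83294/361=230.73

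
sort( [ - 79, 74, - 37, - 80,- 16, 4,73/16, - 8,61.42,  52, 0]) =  [ - 80, - 79,-37,  -  16, - 8,0, 4,73/16 , 52,  61.42,  74]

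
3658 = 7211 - 3553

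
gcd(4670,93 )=1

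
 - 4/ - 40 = 1/10 = 0.10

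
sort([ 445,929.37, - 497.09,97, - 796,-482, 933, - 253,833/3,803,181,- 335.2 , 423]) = [  -  796 , - 497.09,-482,  -  335.2,  -  253,97,181, 833/3 , 423,445,  803, 929.37, 933]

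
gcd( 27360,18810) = 1710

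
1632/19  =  85+17/19=85.89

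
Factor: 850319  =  101^1*8419^1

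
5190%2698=2492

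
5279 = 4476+803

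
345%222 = 123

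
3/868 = 3/868 = 0.00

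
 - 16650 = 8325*(  -  2)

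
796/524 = 1+68/131= 1.52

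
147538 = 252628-105090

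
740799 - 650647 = 90152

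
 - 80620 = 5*( - 16124 ) 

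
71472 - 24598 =46874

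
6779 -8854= - 2075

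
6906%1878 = 1272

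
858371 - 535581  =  322790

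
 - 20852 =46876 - 67728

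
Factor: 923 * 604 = 557492=   2^2* 13^1*71^1*151^1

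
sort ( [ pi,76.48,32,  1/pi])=[ 1/pi,pi,32,76.48 ] 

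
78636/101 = 78636/101 = 778.57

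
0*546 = 0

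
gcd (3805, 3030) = 5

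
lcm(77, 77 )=77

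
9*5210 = 46890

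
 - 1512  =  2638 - 4150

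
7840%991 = 903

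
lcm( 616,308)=616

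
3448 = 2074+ 1374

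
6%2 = 0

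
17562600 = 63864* 275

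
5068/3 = 5068/3=1689.33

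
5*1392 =6960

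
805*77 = 61985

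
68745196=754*91174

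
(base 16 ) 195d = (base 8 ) 14535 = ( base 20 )G4D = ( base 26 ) 9FJ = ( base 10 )6493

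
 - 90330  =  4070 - 94400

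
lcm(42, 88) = 1848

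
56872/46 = 1236 + 8/23 = 1236.35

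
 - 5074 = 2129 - 7203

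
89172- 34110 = 55062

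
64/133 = 64/133=0.48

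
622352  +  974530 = 1596882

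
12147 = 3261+8886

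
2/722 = 1/361 = 0.00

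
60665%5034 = 257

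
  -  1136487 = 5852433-6988920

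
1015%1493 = 1015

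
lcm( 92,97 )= 8924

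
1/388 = 1/388 = 0.00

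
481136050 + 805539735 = 1286675785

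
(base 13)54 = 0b1000101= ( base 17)41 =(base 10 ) 69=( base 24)2L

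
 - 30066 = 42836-72902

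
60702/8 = 7587 + 3/4 = 7587.75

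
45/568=45/568 = 0.08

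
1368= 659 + 709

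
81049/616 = 81049/616 = 131.57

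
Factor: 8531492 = 2^2*337^1* 6329^1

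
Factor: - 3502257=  -3^1*11^1 * 106129^1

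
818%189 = 62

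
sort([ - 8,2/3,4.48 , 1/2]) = [-8, 1/2,2/3,4.48 ] 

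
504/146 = 252/73= 3.45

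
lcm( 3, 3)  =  3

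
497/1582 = 71/226 = 0.31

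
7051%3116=819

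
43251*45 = 1946295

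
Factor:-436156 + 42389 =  - 393767=- 11^1*35797^1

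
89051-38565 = 50486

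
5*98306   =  491530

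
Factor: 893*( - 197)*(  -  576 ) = 101330496 = 2^6*3^2 * 19^1 * 47^1*197^1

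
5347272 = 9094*588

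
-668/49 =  - 668/49= - 13.63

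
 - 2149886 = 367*( - 5858)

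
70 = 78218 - 78148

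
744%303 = 138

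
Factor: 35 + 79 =114 = 2^1*3^1*19^1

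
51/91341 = 1/1791 = 0.00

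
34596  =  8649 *4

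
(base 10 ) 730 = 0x2da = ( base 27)101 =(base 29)P5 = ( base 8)1332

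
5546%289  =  55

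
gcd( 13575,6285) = 15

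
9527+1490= 11017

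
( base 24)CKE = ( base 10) 7406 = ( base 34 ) 6DS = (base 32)77e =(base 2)1110011101110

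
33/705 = 11/235 =0.05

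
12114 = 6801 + 5313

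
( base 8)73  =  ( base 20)2j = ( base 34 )1p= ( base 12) 4B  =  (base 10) 59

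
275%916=275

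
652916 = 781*836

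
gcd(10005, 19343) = 667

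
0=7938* 0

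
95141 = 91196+3945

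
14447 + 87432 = 101879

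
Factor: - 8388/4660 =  - 9/5 = - 3^2*5^ ( - 1)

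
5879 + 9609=15488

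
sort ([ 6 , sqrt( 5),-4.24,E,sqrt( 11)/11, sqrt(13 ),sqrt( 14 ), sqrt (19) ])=[ - 4.24,sqrt ( 11)/11, sqrt(5), E, sqrt( 13), sqrt( 14 ), sqrt( 19 ),6]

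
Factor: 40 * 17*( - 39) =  - 2^3*3^1*5^1 *13^1*17^1 = - 26520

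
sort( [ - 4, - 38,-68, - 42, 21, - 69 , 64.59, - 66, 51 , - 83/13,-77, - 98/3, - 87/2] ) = [- 77,-69, - 68, - 66, - 87/2, - 42, - 38,- 98/3, - 83/13, - 4,  21, 51,64.59]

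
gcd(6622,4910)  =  2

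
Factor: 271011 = 3^1*13^1*6949^1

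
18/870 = 3/145 = 0.02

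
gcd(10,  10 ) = 10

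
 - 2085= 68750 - 70835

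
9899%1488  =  971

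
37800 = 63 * 600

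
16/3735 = 16/3735= 0.00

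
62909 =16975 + 45934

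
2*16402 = 32804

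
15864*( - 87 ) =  - 1380168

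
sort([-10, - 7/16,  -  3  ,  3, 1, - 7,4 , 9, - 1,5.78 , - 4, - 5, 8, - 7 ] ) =[ - 10, - 7 , - 7  , - 5, - 4, - 3,-1, - 7/16, 1,  3, 4 , 5.78 , 8 , 9] 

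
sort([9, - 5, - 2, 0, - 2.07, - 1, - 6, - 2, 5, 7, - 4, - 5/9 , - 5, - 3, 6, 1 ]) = [ - 6, - 5 , - 5, - 4, - 3, - 2.07, - 2, - 2, - 1,-5/9, 0, 1, 5, 6,  7, 9 ]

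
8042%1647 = 1454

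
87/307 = 87/307 = 0.28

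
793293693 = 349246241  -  -444047452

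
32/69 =32/69 = 0.46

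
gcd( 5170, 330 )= 110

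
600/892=150/223 = 0.67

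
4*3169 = 12676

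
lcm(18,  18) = 18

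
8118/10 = 811 + 4/5 = 811.80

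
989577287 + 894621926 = 1884199213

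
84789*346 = 29336994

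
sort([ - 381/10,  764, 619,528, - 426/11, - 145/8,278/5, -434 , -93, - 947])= [ - 947, - 434, - 93,-426/11, - 381/10,-145/8, 278/5, 528, 619,764 ] 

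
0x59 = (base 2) 1011001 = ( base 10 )89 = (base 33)2N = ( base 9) 108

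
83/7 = 83/7= 11.86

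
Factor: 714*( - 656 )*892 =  - 2^7*3^1*7^1 * 17^1 * 41^1*223^1 = - 417798528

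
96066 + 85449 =181515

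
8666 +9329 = 17995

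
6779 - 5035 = 1744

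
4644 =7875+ - 3231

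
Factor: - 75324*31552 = - 2376622848 = - 2^8*3^1*17^1*29^1*6277^1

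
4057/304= 4057/304= 13.35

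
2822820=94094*30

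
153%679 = 153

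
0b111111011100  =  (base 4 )333130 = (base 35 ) 3b0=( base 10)4060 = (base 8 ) 7734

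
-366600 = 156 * ( - 2350 )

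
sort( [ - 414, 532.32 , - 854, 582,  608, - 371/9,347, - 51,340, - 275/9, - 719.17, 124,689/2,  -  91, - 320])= [ - 854, - 719.17, - 414, - 320, - 91, - 51 ,  -  371/9, - 275/9 , 124,340,689/2,347,532.32,582,  608 ] 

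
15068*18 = 271224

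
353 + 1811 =2164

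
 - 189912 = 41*(-4632 )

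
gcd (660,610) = 10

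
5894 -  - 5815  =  11709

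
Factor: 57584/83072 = 61/88 = 2^( - 3 )*11^ (- 1) * 61^1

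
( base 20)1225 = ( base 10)8845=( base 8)21215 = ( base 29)af0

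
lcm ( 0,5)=0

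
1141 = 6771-5630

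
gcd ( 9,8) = 1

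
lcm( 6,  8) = 24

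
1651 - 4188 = -2537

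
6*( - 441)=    - 2646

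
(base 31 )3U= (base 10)123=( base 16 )7b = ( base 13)96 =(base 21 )5i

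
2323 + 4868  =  7191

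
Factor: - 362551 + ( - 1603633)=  - 2^3 * 11^1*22343^1= -1966184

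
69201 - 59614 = 9587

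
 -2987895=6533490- 9521385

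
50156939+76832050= 126988989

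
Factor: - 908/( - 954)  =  2^1*3^(-2 )*53^( - 1 )*227^1 = 454/477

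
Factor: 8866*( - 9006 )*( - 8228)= 2^4 * 3^1*11^3  *  13^1*17^1*19^1 * 31^1*79^1 = 656982728688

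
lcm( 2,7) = 14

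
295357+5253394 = 5548751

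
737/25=737/25 = 29.48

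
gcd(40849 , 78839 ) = 1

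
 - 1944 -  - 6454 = 4510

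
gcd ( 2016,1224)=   72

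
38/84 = 19/42 = 0.45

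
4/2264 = 1/566 = 0.00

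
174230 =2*87115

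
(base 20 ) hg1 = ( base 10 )7121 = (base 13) 331A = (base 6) 52545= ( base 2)1101111010001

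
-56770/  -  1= 56770 + 0/1 = 56770.00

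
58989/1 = 58989 = 58989.00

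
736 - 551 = 185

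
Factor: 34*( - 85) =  - 2890 =- 2^1 * 5^1*17^2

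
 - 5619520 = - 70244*80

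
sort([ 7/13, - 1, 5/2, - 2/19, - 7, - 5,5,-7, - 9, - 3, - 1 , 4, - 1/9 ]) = [ - 9, - 7,- 7, -5, - 3, - 1, - 1, - 1/9, - 2/19,7/13,5/2, 4, 5 ] 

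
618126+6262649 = 6880775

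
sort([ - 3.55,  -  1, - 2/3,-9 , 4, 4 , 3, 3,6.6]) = [ - 9 ,  -  3.55, - 1, - 2/3,3,3, 4, 4,6.6]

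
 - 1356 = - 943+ - 413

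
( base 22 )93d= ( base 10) 4435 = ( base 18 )dc7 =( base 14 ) 188b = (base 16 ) 1153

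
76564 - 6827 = 69737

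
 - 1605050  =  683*(-2350)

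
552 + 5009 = 5561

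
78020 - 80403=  - 2383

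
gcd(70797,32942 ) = 1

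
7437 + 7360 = 14797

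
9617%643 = 615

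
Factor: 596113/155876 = 2^ ( -2)*19^( - 1)*293^( - 1) *85159^1  =  85159/22268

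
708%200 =108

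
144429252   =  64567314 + 79861938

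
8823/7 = 1260+ 3/7 = 1260.43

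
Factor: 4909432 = 2^3*11^1*47^1*1187^1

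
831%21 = 12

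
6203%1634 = 1301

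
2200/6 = 366  +  2/3 = 366.67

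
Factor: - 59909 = -139^1*431^1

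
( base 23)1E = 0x25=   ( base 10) 37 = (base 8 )45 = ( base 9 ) 41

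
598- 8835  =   - 8237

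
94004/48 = 23501/12 = 1958.42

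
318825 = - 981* (-325) 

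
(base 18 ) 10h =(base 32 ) al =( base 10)341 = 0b101010101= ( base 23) EJ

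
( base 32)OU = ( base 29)RF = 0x31E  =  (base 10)798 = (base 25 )16N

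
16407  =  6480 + 9927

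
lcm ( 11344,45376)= 45376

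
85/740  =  17/148 =0.11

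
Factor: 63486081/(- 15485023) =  - 3^2 * 41^1*547^ ( - 1 )*28309^( - 1 )*172049^1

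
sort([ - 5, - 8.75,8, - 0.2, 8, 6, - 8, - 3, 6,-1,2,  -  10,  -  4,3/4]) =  [ - 10 ,-8.75, - 8, - 5,- 4 ,-3,-1, - 0.2,  3/4,2,  6,6, 8,  8] 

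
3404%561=38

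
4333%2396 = 1937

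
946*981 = 928026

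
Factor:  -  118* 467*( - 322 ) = 2^2* 7^1*23^1 * 59^1 *467^1=17744132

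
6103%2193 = 1717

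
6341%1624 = 1469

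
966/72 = 161/12= 13.42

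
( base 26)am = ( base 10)282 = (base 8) 432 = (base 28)a2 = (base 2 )100011010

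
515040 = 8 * 64380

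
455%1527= 455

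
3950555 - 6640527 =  - 2689972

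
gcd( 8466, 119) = 17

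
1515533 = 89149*17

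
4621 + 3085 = 7706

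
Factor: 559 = 13^1*43^1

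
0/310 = 0 = 0.00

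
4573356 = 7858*582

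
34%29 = 5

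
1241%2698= 1241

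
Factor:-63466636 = - 2^2 * 15866659^1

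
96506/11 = 8773 + 3/11 = 8773.27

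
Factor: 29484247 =13^2*59^1*2957^1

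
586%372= 214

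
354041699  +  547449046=901490745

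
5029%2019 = 991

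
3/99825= 1/33275 = 0.00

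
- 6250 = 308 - 6558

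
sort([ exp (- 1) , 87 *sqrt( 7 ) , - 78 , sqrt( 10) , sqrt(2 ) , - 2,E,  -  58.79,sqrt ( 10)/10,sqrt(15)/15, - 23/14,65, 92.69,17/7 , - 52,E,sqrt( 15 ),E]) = [-78,- 58.79 , - 52, - 2, - 23/14, sqrt( 15) /15,sqrt(10)/10,exp( - 1), sqrt( 2),17/7,E,E , E,sqrt( 10 ),sqrt (15 ),65,92.69,87*sqrt(7 )] 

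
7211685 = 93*77545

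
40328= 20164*2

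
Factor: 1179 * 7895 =3^2*5^1*131^1 * 1579^1 =9308205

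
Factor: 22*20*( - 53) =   -  2^3*5^1*11^1*53^1 = - 23320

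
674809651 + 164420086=839229737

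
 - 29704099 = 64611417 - 94315516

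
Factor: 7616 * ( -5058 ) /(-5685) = 12840576/1895 = 2^7*3^1 * 5^(  -  1)* 7^1*17^1*281^1*379^( - 1)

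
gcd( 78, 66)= 6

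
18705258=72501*258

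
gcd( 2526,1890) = 6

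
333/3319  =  333/3319 = 0.10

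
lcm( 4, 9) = 36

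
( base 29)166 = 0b1111111101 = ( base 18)32d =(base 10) 1021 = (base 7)2656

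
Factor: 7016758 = 2^1*7^1*501197^1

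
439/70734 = 439/70734= 0.01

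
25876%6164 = 1220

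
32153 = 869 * 37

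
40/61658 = 20/30829 = 0.00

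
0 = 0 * 601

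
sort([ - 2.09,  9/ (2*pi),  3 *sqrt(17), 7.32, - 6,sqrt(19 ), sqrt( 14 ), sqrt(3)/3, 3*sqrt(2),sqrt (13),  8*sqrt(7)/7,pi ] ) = [-6,  -  2.09, sqrt( 3 ) /3, 9/(2*  pi ), 8*sqrt(7)/7,pi, sqrt (13), sqrt(14 ), 3*sqrt(2), sqrt (19), 7.32,3 * sqrt(17 )]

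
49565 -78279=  - 28714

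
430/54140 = 43/5414  =  0.01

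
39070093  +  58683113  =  97753206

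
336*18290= 6145440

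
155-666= -511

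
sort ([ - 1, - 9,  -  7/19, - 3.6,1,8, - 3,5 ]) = [ - 9, - 3.6, - 3, - 1, - 7/19, 1,5,8] 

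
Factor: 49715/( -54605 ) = -61^1 * 67^ ( - 1) = - 61/67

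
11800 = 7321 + 4479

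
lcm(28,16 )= 112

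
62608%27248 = 8112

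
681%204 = 69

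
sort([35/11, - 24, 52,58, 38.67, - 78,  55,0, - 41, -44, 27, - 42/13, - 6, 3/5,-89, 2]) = [-89, - 78,-44, - 41, - 24, - 6 , - 42/13, 0, 3/5, 2, 35/11,27,38.67,52,55, 58]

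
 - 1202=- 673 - 529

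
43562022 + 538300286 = 581862308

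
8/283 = 8/283 = 0.03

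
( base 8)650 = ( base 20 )114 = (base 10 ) 424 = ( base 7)1144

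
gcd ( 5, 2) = 1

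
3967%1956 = 55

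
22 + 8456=8478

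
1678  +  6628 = 8306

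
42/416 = 21/208 = 0.10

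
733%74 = 67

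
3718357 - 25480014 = -21761657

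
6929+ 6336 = 13265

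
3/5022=1/1674 = 0.00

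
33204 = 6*5534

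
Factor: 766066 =2^1*7^2*7817^1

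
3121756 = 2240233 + 881523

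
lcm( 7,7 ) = 7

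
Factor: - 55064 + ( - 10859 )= -11^1*13^1*461^1 = -  65923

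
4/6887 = 4/6887 = 0.00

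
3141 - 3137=4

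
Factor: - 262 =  - 2^1*131^1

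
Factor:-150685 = - 5^1*30137^1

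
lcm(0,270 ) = 0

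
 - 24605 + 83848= 59243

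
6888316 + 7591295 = 14479611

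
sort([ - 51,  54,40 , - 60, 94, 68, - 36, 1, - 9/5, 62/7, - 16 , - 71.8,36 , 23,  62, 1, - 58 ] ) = [ - 71.8, - 60, - 58,-51, - 36, - 16, - 9/5,1, 1  ,  62/7, 23,  36,40, 54, 62, 68,94] 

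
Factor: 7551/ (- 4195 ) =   -  9/5 = - 3^2*5^( - 1 )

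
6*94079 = 564474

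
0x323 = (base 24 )19B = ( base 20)203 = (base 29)rk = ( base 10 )803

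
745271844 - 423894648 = 321377196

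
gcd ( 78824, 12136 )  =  8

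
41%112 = 41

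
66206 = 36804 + 29402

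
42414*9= 381726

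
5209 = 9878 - 4669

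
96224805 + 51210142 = 147434947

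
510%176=158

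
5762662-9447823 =-3685161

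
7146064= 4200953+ 2945111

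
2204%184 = 180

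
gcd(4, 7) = 1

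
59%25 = 9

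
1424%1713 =1424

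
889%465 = 424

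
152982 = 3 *50994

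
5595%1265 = 535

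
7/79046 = 7/79046 = 0.00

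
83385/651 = 27795/217 = 128.09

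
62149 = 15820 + 46329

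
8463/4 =8463/4 = 2115.75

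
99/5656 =99/5656 = 0.02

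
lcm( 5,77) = 385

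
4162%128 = 66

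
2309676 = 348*6637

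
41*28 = 1148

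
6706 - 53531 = -46825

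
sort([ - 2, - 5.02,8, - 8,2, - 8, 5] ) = [ - 8, - 8, - 5.02, - 2 , 2,  5,8]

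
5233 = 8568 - 3335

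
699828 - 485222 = 214606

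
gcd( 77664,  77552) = 16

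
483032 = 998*484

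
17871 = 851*21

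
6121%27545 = 6121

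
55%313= 55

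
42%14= 0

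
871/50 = 17+21/50 = 17.42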